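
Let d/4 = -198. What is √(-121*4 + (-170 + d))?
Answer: I*√1446 ≈ 38.026*I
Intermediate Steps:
d = -792 (d = 4*(-198) = -792)
√(-121*4 + (-170 + d)) = √(-121*4 + (-170 - 792)) = √(-484 - 962) = √(-1446) = I*√1446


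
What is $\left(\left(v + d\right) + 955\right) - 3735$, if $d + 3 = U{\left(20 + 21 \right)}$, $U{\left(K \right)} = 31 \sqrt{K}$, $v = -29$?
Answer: $-2812 + 31 \sqrt{41} \approx -2613.5$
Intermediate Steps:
$d = -3 + 31 \sqrt{41}$ ($d = -3 + 31 \sqrt{20 + 21} = -3 + 31 \sqrt{41} \approx 195.5$)
$\left(\left(v + d\right) + 955\right) - 3735 = \left(\left(-29 - \left(3 - 31 \sqrt{41}\right)\right) + 955\right) - 3735 = \left(\left(-32 + 31 \sqrt{41}\right) + 955\right) - 3735 = \left(923 + 31 \sqrt{41}\right) - 3735 = -2812 + 31 \sqrt{41}$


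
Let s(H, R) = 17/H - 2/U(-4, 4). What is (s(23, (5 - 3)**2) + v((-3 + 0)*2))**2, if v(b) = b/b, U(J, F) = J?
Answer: 10609/2116 ≈ 5.0137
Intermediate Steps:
v(b) = 1
s(H, R) = 1/2 + 17/H (s(H, R) = 17/H - 2/(-4) = 17/H - 2*(-1/4) = 17/H + 1/2 = 1/2 + 17/H)
(s(23, (5 - 3)**2) + v((-3 + 0)*2))**2 = ((1/2)*(34 + 23)/23 + 1)**2 = ((1/2)*(1/23)*57 + 1)**2 = (57/46 + 1)**2 = (103/46)**2 = 10609/2116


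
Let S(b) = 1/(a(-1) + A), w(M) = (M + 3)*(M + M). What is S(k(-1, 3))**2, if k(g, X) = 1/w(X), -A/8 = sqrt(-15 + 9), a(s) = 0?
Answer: -1/384 ≈ -0.0026042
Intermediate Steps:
w(M) = 2*M*(3 + M) (w(M) = (3 + M)*(2*M) = 2*M*(3 + M))
A = -8*I*sqrt(6) (A = -8*sqrt(-15 + 9) = -8*I*sqrt(6) ≈ -19.596*I)
k(g, X) = 1/(2*X*(3 + X))
S(b) = I*sqrt(6)/48 (S(b) = 1/(0 - 8*I*sqrt(6)) = 1/(-8*I*sqrt(6)) = I*sqrt(6)/48)
S(k(-1, 3))**2 = (I*sqrt(6)/48)**2 = -1/384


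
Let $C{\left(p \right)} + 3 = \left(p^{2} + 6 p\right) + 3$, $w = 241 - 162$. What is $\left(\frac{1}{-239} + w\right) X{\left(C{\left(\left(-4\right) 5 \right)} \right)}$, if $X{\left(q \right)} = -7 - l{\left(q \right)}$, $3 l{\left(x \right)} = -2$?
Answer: $- \frac{358720}{717} \approx -500.31$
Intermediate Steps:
$l{\left(x \right)} = - \frac{2}{3}$ ($l{\left(x \right)} = \frac{1}{3} \left(-2\right) = - \frac{2}{3}$)
$w = 79$
$C{\left(p \right)} = p^{2} + 6 p$ ($C{\left(p \right)} = -3 + \left(\left(p^{2} + 6 p\right) + 3\right) = -3 + \left(3 + p^{2} + 6 p\right) = p^{2} + 6 p$)
$X{\left(q \right)} = - \frac{19}{3}$ ($X{\left(q \right)} = -7 - - \frac{2}{3} = -7 + \frac{2}{3} = - \frac{19}{3}$)
$\left(\frac{1}{-239} + w\right) X{\left(C{\left(\left(-4\right) 5 \right)} \right)} = \left(\frac{1}{-239} + 79\right) \left(- \frac{19}{3}\right) = \left(- \frac{1}{239} + 79\right) \left(- \frac{19}{3}\right) = \frac{18880}{239} \left(- \frac{19}{3}\right) = - \frac{358720}{717}$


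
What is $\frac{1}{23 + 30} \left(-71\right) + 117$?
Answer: $\frac{6130}{53} \approx 115.66$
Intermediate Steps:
$\frac{1}{23 + 30} \left(-71\right) + 117 = \frac{1}{53} \left(-71\right) + 117 = - \frac{71}{53} + 117 = \frac{6130}{53}$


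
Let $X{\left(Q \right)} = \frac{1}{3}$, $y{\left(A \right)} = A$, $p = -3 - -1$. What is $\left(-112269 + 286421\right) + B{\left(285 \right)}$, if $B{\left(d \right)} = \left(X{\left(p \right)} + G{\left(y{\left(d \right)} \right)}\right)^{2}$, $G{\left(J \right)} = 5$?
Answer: $\frac{1567624}{9} \approx 1.7418 \cdot 10^{5}$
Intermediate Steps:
$p = -2$ ($p = -3 + 1 = -2$)
$X{\left(Q \right)} = \frac{1}{3}$
$B{\left(d \right)} = \frac{256}{9}$ ($B{\left(d \right)} = \left(\frac{1}{3} + 5\right)^{2} = \left(\frac{16}{3}\right)^{2} = \frac{256}{9}$)
$\left(-112269 + 286421\right) + B{\left(285 \right)} = \left(-112269 + 286421\right) + \frac{256}{9} = 174152 + \frac{256}{9} = \frac{1567624}{9}$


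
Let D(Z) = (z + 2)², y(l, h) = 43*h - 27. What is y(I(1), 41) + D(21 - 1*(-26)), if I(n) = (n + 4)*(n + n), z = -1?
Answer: 1737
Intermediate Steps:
I(n) = 2*n*(4 + n) (I(n) = (4 + n)*(2*n) = 2*n*(4 + n))
y(l, h) = -27 + 43*h
D(Z) = 1 (D(Z) = (-1 + 2)² = 1² = 1)
y(I(1), 41) + D(21 - 1*(-26)) = (-27 + 43*41) + 1 = (-27 + 1763) + 1 = 1736 + 1 = 1737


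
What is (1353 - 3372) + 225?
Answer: -1794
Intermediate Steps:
(1353 - 3372) + 225 = -2019 + 225 = -1794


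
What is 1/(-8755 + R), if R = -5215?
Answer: -1/13970 ≈ -7.1582e-5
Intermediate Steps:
1/(-8755 + R) = 1/(-8755 - 5215) = 1/(-13970) = -1/13970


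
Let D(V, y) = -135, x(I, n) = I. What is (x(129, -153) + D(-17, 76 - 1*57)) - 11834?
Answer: -11840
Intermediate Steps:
(x(129, -153) + D(-17, 76 - 1*57)) - 11834 = (129 - 135) - 11834 = -6 - 11834 = -11840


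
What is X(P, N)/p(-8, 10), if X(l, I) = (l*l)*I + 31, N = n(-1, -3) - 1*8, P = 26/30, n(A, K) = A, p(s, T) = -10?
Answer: -303/125 ≈ -2.4240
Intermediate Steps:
P = 13/15 (P = 26*(1/30) = 13/15 ≈ 0.86667)
N = -9 (N = -1 - 1*8 = -1 - 8 = -9)
X(l, I) = 31 + I*l**2 (X(l, I) = l**2*I + 31 = I*l**2 + 31 = 31 + I*l**2)
X(P, N)/p(-8, 10) = (31 - 9*(13/15)**2)/(-10) = (31 - 9*169/225)*(-1/10) = (31 - 169/25)*(-1/10) = (606/25)*(-1/10) = -303/125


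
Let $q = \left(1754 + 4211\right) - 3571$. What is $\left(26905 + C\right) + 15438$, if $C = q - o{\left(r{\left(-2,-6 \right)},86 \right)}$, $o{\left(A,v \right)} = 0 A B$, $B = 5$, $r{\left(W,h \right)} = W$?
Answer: $44737$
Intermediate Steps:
$q = 2394$ ($q = 5965 - 3571 = 2394$)
$o{\left(A,v \right)} = 0$ ($o{\left(A,v \right)} = 0 A 5 = 0 \cdot 5 = 0$)
$C = 2394$ ($C = 2394 - 0 = 2394 + 0 = 2394$)
$\left(26905 + C\right) + 15438 = \left(26905 + 2394\right) + 15438 = 29299 + 15438 = 44737$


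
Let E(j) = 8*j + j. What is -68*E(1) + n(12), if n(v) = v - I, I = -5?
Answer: -595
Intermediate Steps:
E(j) = 9*j
n(v) = 5 + v (n(v) = v - 1*(-5) = v + 5 = 5 + v)
-68*E(1) + n(12) = -612 + (5 + 12) = -68*9 + 17 = -612 + 17 = -595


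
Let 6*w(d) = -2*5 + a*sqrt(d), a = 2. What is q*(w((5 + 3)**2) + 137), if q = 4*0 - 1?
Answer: -138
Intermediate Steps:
w(d) = -5/3 + sqrt(d)/3 (w(d) = (-2*5 + 2*sqrt(d))/6 = (-10 + 2*sqrt(d))/6 = -5/3 + sqrt(d)/3)
q = -1 (q = 0 - 1 = -1)
q*(w((5 + 3)**2) + 137) = -((-5/3 + sqrt((5 + 3)**2)/3) + 137) = -((-5/3 + sqrt(8**2)/3) + 137) = -((-5/3 + sqrt(64)/3) + 137) = -((-5/3 + (1/3)*8) + 137) = -((-5/3 + 8/3) + 137) = -(1 + 137) = -1*138 = -138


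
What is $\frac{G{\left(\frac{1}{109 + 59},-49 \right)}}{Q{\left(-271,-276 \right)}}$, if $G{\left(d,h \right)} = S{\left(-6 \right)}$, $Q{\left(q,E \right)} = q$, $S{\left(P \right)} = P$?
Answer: $\frac{6}{271} \approx 0.02214$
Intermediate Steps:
$G{\left(d,h \right)} = -6$
$\frac{G{\left(\frac{1}{109 + 59},-49 \right)}}{Q{\left(-271,-276 \right)}} = - \frac{6}{-271} = \left(-6\right) \left(- \frac{1}{271}\right) = \frac{6}{271}$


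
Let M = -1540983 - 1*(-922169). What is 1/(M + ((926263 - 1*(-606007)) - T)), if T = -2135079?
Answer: 1/3048535 ≈ 3.2803e-7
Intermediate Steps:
M = -618814 (M = -1540983 + 922169 = -618814)
1/(M + ((926263 - 1*(-606007)) - T)) = 1/(-618814 + ((926263 - 1*(-606007)) - 1*(-2135079))) = 1/(-618814 + ((926263 + 606007) + 2135079)) = 1/(-618814 + (1532270 + 2135079)) = 1/(-618814 + 3667349) = 1/3048535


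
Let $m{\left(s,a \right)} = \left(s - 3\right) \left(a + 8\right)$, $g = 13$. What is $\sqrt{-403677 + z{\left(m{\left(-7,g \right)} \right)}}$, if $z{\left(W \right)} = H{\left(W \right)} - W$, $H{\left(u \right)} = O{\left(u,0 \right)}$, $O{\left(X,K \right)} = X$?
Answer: $3 i \sqrt{44853} \approx 635.36 i$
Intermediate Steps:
$H{\left(u \right)} = u$
$m{\left(s,a \right)} = \left(-3 + s\right) \left(8 + a\right)$
$z{\left(W \right)} = 0$ ($z{\left(W \right)} = W - W = 0$)
$\sqrt{-403677 + z{\left(m{\left(-7,g \right)} \right)}} = \sqrt{-403677 + 0} = \sqrt{-403677} = 3 i \sqrt{44853}$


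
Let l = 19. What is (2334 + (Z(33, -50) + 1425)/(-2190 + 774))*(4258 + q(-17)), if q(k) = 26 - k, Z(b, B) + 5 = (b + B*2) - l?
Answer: 7104413305/708 ≈ 1.0034e+7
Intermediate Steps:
Z(b, B) = -24 + b + 2*B (Z(b, B) = -5 + ((b + B*2) - 1*19) = -5 + ((b + 2*B) - 19) = -5 + (-19 + b + 2*B) = -24 + b + 2*B)
(2334 + (Z(33, -50) + 1425)/(-2190 + 774))*(4258 + q(-17)) = (2334 + ((-24 + 33 + 2*(-50)) + 1425)/(-2190 + 774))*(4258 + (26 - 1*(-17))) = (2334 + ((-24 + 33 - 100) + 1425)/(-1416))*(4258 + (26 + 17)) = (2334 + (-91 + 1425)*(-1/1416))*(4258 + 43) = (2334 + 1334*(-1/1416))*4301 = (2334 - 667/708)*4301 = (1651805/708)*4301 = 7104413305/708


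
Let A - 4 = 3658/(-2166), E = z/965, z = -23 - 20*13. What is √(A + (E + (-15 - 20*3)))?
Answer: I*√220810969005/55005 ≈ 8.543*I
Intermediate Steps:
z = -283 (z = -23 - 260 = -283)
E = -283/965 ≈ -0.29326
A = 2503/1083 (A = 4 + 3658/(-2166) = 4 + 3658*(-1/2166) = 4 - 1829/1083 = 2503/1083 ≈ 2.3112)
√(A + (E + (-15 - 20*3))) = √(2503/1083 + (-283/965 + (-15 - 20*3))) = √(2503/1083 + (-283/965 + (-15 - 60))) = √(2503/1083 + (-283/965 - 75)) = √(2503/1083 - 72658/965) = √(-76273219/1045095) = I*√220810969005/55005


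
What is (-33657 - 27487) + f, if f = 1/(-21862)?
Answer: -1336730129/21862 ≈ -61144.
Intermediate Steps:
f = -1/21862 ≈ -4.5741e-5
(-33657 - 27487) + f = (-33657 - 27487) - 1/21862 = -61144 - 1/21862 = -1336730129/21862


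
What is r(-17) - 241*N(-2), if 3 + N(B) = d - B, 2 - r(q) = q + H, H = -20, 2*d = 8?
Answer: -684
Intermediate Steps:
d = 4 (d = (½)*8 = 4)
r(q) = 22 - q (r(q) = 2 - (q - 20) = 2 - (-20 + q) = 2 + (20 - q) = 22 - q)
N(B) = 1 - B (N(B) = -3 + (4 - B) = 1 - B)
r(-17) - 241*N(-2) = (22 - 1*(-17)) - 241*(1 - 1*(-2)) = (22 + 17) - 241*(1 + 2) = 39 - 241*3 = 39 - 723 = -684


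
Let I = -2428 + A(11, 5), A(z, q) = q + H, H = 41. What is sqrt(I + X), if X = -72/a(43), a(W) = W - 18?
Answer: I*sqrt(59622)/5 ≈ 48.835*I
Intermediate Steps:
A(z, q) = 41 + q (A(z, q) = q + 41 = 41 + q)
a(W) = -18 + W
I = -2382 (I = -2428 + (41 + 5) = -2428 + 46 = -2382)
X = -72/25 (X = -72/(-18 + 43) = -72/25 ≈ -2.8800)
sqrt(I + X) = sqrt(-2382 - 72/25) = sqrt(-59622/25) = I*sqrt(59622)/5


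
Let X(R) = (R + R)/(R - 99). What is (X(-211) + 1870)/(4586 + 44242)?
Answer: 96687/2522780 ≈ 0.038326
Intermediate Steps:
X(R) = 2*R/(-99 + R) (X(R) = (2*R)/(-99 + R) = 2*R/(-99 + R))
(X(-211) + 1870)/(4586 + 44242) = (2*(-211)/(-99 - 211) + 1870)/(4586 + 44242) = (2*(-211)/(-310) + 1870)/48828 = (2*(-211)*(-1/310) + 1870)*(1/48828) = (211/155 + 1870)*(1/48828) = (290061/155)*(1/48828) = 96687/2522780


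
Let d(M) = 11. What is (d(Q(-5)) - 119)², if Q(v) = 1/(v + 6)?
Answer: 11664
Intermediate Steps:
Q(v) = 1/(6 + v)
(d(Q(-5)) - 119)² = (11 - 119)² = (-108)² = 11664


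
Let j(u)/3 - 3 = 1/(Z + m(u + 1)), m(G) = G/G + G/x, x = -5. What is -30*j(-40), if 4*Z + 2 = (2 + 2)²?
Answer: -11370/41 ≈ -277.32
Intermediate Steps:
Z = 7/2 (Z = -½ + (2 + 2)²/4 = -½ + (¼)*4² = -½ + (¼)*16 = -½ + 4 = 7/2 ≈ 3.5000)
m(G) = 1 - G/5 (m(G) = G/G + G/(-5) = 1 + G*(-⅕) = 1 - G/5)
j(u) = 9 + 3/(43/10 - u/5) (j(u) = 9 + 3/(7/2 + (1 - (u + 1)/5)) = 9 + 3/(7/2 + (1 - (1 + u)/5)) = 9 + 3/(7/2 + (1 + (-⅕ - u/5))) = 9 + 3/(7/2 + (⅘ - u/5)) = 9 + 3/(43/10 - u/5))
-30*j(-40) = -90*(139 - 6*(-40))/(43 - 2*(-40)) = -90*(139 + 240)/(43 + 80) = -90*379/123 = -30*379/41 = -11370/41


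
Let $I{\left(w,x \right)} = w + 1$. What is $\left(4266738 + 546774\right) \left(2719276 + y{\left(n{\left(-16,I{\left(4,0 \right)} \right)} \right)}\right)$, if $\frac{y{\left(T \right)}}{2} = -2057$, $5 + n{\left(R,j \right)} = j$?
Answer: $13069464868944$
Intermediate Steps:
$I{\left(w,x \right)} = 1 + w$
$n{\left(R,j \right)} = -5 + j$
$y{\left(T \right)} = -4114$ ($y{\left(T \right)} = 2 \left(-2057\right) = -4114$)
$\left(4266738 + 546774\right) \left(2719276 + y{\left(n{\left(-16,I{\left(4,0 \right)} \right)} \right)}\right) = \left(4266738 + 546774\right) \left(2719276 - 4114\right) = 4813512 \cdot 2715162 = 13069464868944$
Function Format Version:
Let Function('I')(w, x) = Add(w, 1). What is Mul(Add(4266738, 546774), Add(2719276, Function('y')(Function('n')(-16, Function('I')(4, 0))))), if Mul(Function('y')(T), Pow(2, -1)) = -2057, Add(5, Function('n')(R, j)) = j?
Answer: 13069464868944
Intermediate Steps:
Function('I')(w, x) = Add(1, w)
Function('n')(R, j) = Add(-5, j)
Function('y')(T) = -4114 (Function('y')(T) = Mul(2, -2057) = -4114)
Mul(Add(4266738, 546774), Add(2719276, Function('y')(Function('n')(-16, Function('I')(4, 0))))) = Mul(Add(4266738, 546774), Add(2719276, -4114)) = Mul(4813512, 2715162) = 13069464868944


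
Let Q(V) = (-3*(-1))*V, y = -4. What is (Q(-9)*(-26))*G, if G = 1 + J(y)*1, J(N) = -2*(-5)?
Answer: 7722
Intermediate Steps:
J(N) = 10
G = 11 (G = 1 + 10*1 = 1 + 10 = 11)
Q(V) = 3*V
(Q(-9)*(-26))*G = ((3*(-9))*(-26))*11 = -27*(-26)*11 = 702*11 = 7722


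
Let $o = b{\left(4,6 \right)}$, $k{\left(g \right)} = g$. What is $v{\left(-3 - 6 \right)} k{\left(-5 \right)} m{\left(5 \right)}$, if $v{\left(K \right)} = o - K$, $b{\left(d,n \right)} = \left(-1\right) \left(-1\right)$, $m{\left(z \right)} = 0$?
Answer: $0$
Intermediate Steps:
$b{\left(d,n \right)} = 1$
$o = 1$
$v{\left(K \right)} = 1 - K$
$v{\left(-3 - 6 \right)} k{\left(-5 \right)} m{\left(5 \right)} = \left(1 - \left(-3 - 6\right)\right) \left(-5\right) 0 = \left(1 - -9\right) \left(-5\right) 0 = \left(1 + 9\right) \left(-5\right) 0 = 10 \left(-5\right) 0 = \left(-50\right) 0 = 0$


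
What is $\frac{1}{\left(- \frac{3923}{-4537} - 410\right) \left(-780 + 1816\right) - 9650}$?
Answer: $- \frac{4537}{1966853942} \approx -2.3067 \cdot 10^{-6}$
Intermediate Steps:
$\frac{1}{\left(- \frac{3923}{-4537} - 410\right) \left(-780 + 1816\right) - 9650} = \frac{1}{\left(\left(-3923\right) \left(- \frac{1}{4537}\right) - 410\right) 1036 - 9650} = \frac{1}{\left(\frac{3923}{4537} - 410\right) 1036 - 9650} = \frac{1}{\left(- \frac{1856247}{4537}\right) 1036 - 9650} = \frac{1}{- \frac{1923071892}{4537} - 9650} = \frac{1}{- \frac{1966853942}{4537}} = - \frac{4537}{1966853942}$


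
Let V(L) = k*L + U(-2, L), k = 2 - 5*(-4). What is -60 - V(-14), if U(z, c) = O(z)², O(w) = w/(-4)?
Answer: 991/4 ≈ 247.75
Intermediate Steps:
O(w) = -w/4 (O(w) = w*(-¼) = -w/4)
U(z, c) = z²/16 (U(z, c) = (-z/4)² = z²/16)
k = 22 (k = 2 + 20 = 22)
V(L) = ¼ + 22*L (V(L) = 22*L + (1/16)*(-2)² = 22*L + (1/16)*4 = 22*L + ¼ = ¼ + 22*L)
-60 - V(-14) = -60 - (¼ + 22*(-14)) = -60 - (¼ - 308) = -60 - 1*(-1231/4) = -60 + 1231/4 = 991/4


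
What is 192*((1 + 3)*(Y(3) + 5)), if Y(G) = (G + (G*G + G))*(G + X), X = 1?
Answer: 49920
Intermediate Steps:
Y(G) = (1 + G)*(G² + 2*G) (Y(G) = (G + (G*G + G))*(G + 1) = (G + (G² + G))*(1 + G) = (G + (G + G²))*(1 + G) = (G² + 2*G)*(1 + G) = (1 + G)*(G² + 2*G))
192*((1 + 3)*(Y(3) + 5)) = 192*((1 + 3)*(3*(2 + 3² + 3*3) + 5)) = 192*(4*(3*(2 + 9 + 9) + 5)) = 192*(4*(3*20 + 5)) = 192*(4*(60 + 5)) = 192*(4*65) = 192*260 = 49920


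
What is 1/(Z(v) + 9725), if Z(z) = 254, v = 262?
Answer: 1/9979 ≈ 0.00010021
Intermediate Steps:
1/(Z(v) + 9725) = 1/(254 + 9725) = 1/9979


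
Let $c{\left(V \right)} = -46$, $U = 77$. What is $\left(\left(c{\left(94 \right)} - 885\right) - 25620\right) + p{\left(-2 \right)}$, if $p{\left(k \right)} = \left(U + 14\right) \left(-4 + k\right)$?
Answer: $-27097$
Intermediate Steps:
$p{\left(k \right)} = -364 + 91 k$ ($p{\left(k \right)} = \left(77 + 14\right) \left(-4 + k\right) = 91 \left(-4 + k\right) = -364 + 91 k$)
$\left(\left(c{\left(94 \right)} - 885\right) - 25620\right) + p{\left(-2 \right)} = \left(\left(-46 - 885\right) - 25620\right) + \left(-364 + 91 \left(-2\right)\right) = \left(-931 - 25620\right) - 546 = -26551 - 546 = -27097$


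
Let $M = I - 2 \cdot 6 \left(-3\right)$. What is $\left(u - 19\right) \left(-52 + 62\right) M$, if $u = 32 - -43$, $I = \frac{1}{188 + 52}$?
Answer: $\frac{60487}{3} \approx 20162.0$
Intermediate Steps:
$I = \frac{1}{240} \approx 0.0041667$
$u = 75$ ($u = 32 + 43 = 75$)
$M = \frac{8641}{240}$ ($M = \frac{1}{240} - 2 \cdot 6 \left(-3\right) = \frac{1}{240} - 12 \left(-3\right) = \frac{1}{240} - -36 = \frac{1}{240} + 36 = \frac{8641}{240} \approx 36.004$)
$\left(u - 19\right) \left(-52 + 62\right) M = \left(75 - 19\right) \left(-52 + 62\right) \frac{8641}{240} = 56 \cdot 10 \cdot \frac{8641}{240} = 560 \cdot \frac{8641}{240} = \frac{60487}{3}$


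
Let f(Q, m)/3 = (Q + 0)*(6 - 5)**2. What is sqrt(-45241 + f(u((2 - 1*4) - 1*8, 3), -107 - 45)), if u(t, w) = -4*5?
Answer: I*sqrt(45301) ≈ 212.84*I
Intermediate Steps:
u(t, w) = -20
f(Q, m) = 3*Q (f(Q, m) = 3*((Q + 0)*(6 - 5)**2) = 3*(Q*1**2) = 3*(Q*1) = 3*Q)
sqrt(-45241 + f(u((2 - 1*4) - 1*8, 3), -107 - 45)) = sqrt(-45241 + 3*(-20)) = sqrt(-45241 - 60) = sqrt(-45301) = I*sqrt(45301)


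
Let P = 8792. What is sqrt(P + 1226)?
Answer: sqrt(10018) ≈ 100.09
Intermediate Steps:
sqrt(P + 1226) = sqrt(8792 + 1226) = sqrt(10018)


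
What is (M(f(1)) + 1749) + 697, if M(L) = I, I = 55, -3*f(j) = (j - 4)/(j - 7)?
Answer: 2501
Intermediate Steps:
f(j) = -(-4 + j)/(3*(-7 + j)) (f(j) = -(j - 4)/(3*(j - 7)) = -(-4 + j)/(3*(-7 + j)))
M(L) = 55
(M(f(1)) + 1749) + 697 = (55 + 1749) + 697 = 1804 + 697 = 2501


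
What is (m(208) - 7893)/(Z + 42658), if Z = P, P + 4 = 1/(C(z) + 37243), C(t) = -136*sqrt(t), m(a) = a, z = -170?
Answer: -8598060181152505/47721751359430133 + 19720*I*sqrt(170)/47721751359430133 ≈ -0.18017 + 5.3878e-12*I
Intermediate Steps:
P = -4 + 1/(37243 - 136*I*sqrt(170)) (P = -4 + 1/(-136*I*sqrt(170) + 37243) = -4 + 1/(37243 - 136*I*sqrt(170)) ≈ -4.0 + 1.2755e-6*I)
Z = -5560704233/1390185369 + 136*I*sqrt(170)/1390185369 ≈ -4.0 + 1.2755e-6*I
(m(208) - 7893)/(Z + 42658) = (208 - 7893)/((-5560704233/1390185369 + 136*I*sqrt(170)/1390185369) + 42658) = -7685/(59296966766569/1390185369 + 136*I*sqrt(170)/1390185369)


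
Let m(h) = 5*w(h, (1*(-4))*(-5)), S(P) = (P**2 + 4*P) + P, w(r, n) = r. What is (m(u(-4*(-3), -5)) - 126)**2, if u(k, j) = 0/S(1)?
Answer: 15876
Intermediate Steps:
S(P) = P**2 + 5*P
u(k, j) = 0 (u(k, j) = 0/((1*(5 + 1))) = 0/((1*6)) = 0/6 = 0*(1/6) = 0)
m(h) = 5*h
(m(u(-4*(-3), -5)) - 126)**2 = (5*0 - 126)**2 = (0 - 126)**2 = (-126)**2 = 15876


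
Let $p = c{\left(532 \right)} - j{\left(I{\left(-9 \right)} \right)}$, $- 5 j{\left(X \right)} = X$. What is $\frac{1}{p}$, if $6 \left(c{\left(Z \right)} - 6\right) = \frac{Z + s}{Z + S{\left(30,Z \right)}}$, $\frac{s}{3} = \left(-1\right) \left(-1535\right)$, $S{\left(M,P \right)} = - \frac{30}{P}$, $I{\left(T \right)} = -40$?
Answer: $- \frac{424491}{165761} \approx -2.5609$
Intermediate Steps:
$j{\left(X \right)} = - \frac{X}{5}$
$s = 4605$ ($s = 3 \left(\left(-1\right) \left(-1535\right)\right) = 3 \cdot 1535 = 4605$)
$c{\left(Z \right)} = 6 + \frac{4605 + Z}{6 \left(Z - \frac{30}{Z}\right)}$ ($c{\left(Z \right)} = 6 + \frac{\left(Z + 4605\right) \frac{1}{Z - \frac{30}{Z}}}{6} = 6 + \frac{\left(4605 + Z\right) \frac{1}{Z - \frac{30}{Z}}}{6} = 6 + \frac{\frac{1}{Z - \frac{30}{Z}} \left(4605 + Z\right)}{6} = 6 + \frac{4605 + Z}{6 \left(Z - \frac{30}{Z}\right)}$)
$p = - \frac{165761}{424491}$ ($p = \frac{-1080 + 532 \left(4605 + 37 \cdot 532\right)}{6 \left(-30 + 532^{2}\right)} - \left(- \frac{1}{5}\right) \left(-40\right) = \frac{-1080 + 532 \left(4605 + 19684\right)}{6 \left(-30 + 283024\right)} - 8 = \frac{-1080 + 532 \cdot 24289}{6 \cdot 282994} - 8 = \frac{1}{6} \cdot \frac{1}{282994} \left(-1080 + 12921748\right) - 8 = \frac{1}{6} \cdot \frac{1}{282994} \cdot 12920668 - 8 = \frac{3230167}{424491} - 8 = - \frac{165761}{424491} \approx -0.39049$)
$\frac{1}{p} = \frac{1}{- \frac{165761}{424491}} = - \frac{424491}{165761}$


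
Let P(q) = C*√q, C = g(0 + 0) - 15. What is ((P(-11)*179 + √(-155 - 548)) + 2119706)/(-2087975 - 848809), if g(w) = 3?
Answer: -1059853/1468392 - I*√703/2936784 + 179*I*√11/244732 ≈ -0.72178 + 0.0024168*I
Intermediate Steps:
C = -12 (C = 3 - 15 = -12)
P(q) = -12*√q
((P(-11)*179 + √(-155 - 548)) + 2119706)/(-2087975 - 848809) = ((-12*I*√11*179 + √(-155 - 548)) + 2119706)/(-2087975 - 848809) = ((-12*I*√11*179 + √(-703)) + 2119706)/(-2936784) = ((-12*I*√11*179 + I*√703) + 2119706)*(-1/2936784) = ((-2148*I*√11 + I*√703) + 2119706)*(-1/2936784) = ((I*√703 - 2148*I*√11) + 2119706)*(-1/2936784) = (2119706 + I*√703 - 2148*I*√11)*(-1/2936784) = -1059853/1468392 - I*√703/2936784 + 179*I*√11/244732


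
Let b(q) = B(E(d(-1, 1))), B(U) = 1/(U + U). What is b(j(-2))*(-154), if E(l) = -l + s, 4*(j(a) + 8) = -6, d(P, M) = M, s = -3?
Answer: 77/4 ≈ 19.250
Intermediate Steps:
j(a) = -19/2 (j(a) = -8 + (¼)*(-6) = -8 - 3/2 = -19/2)
E(l) = -3 - l (E(l) = -l - 3 = -3 - l)
B(U) = 1/(2*U)
b(q) = -⅛ (b(q) = 1/(2*(-3 - 1*1)) = 1/(2*(-3 - 1)) = (½)/(-4) = (½)*(-¼) = -⅛)
b(j(-2))*(-154) = -⅛*(-154) = 77/4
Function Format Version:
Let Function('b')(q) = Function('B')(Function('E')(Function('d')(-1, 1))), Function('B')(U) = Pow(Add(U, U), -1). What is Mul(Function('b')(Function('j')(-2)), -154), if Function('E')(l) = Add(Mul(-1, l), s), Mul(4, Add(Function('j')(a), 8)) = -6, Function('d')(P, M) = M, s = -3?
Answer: Rational(77, 4) ≈ 19.250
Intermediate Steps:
Function('j')(a) = Rational(-19, 2) (Function('j')(a) = Add(-8, Mul(Rational(1, 4), -6)) = Add(-8, Rational(-3, 2)) = Rational(-19, 2))
Function('E')(l) = Add(-3, Mul(-1, l)) (Function('E')(l) = Add(Mul(-1, l), -3) = Add(-3, Mul(-1, l)))
Function('B')(U) = Mul(Rational(1, 2), Pow(U, -1)) (Function('B')(U) = Pow(Mul(2, U), -1) = Mul(Rational(1, 2), Pow(U, -1)))
Function('b')(q) = Rational(-1, 8) (Function('b')(q) = Mul(Rational(1, 2), Pow(Add(-3, Mul(-1, 1)), -1)) = Mul(Rational(1, 2), Pow(Add(-3, -1), -1)) = Mul(Rational(1, 2), Pow(-4, -1)) = Mul(Rational(1, 2), Rational(-1, 4)) = Rational(-1, 8))
Mul(Function('b')(Function('j')(-2)), -154) = Mul(Rational(-1, 8), -154) = Rational(77, 4)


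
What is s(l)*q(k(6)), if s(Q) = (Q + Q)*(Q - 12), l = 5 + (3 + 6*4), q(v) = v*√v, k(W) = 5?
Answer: 6400*√5 ≈ 14311.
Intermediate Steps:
q(v) = v^(3/2)
l = 32 (l = 5 + (3 + 24) = 5 + 27 = 32)
s(Q) = 2*Q*(-12 + Q) (s(Q) = (2*Q)*(-12 + Q) = 2*Q*(-12 + Q))
s(l)*q(k(6)) = (2*32*(-12 + 32))*5^(3/2) = (2*32*20)*(5*√5) = 1280*(5*√5) = 6400*√5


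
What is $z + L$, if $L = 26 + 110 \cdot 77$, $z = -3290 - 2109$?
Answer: $3097$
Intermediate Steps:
$z = -5399$ ($z = -3290 - 2109 = -5399$)
$L = 8496$ ($L = 26 + 8470 = 8496$)
$z + L = -5399 + 8496 = 3097$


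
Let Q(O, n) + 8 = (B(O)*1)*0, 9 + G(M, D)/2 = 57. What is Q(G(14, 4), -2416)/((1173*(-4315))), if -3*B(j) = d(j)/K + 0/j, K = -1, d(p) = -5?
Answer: 8/5061495 ≈ 1.5806e-6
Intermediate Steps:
G(M, D) = 96 (G(M, D) = -18 + 2*57 = -18 + 114 = 96)
B(j) = -5/3 (B(j) = -(-5/(-1) + 0/j)/3 = -(-5*(-1) + 0)/3 = -(5 + 0)/3 = -1/3*5 = -5/3)
Q(O, n) = -8 (Q(O, n) = -8 - 5/3*1*0 = -8 - 5/3*0 = -8 + 0 = -8)
Q(G(14, 4), -2416)/((1173*(-4315))) = -8/(1173*(-4315)) = -8/(-5061495) = -8*(-1/5061495) = 8/5061495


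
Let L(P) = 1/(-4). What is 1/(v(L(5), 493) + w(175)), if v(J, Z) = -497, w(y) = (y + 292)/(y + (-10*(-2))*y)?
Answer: -3675/1826008 ≈ -0.0020126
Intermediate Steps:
w(y) = (292 + y)/(21*y) (w(y) = (292 + y)/(y + (-5*(-4))*y) = (292 + y)/(y + 20*y) = (292 + y)/((21*y)) = (292 + y)*(1/(21*y)) = (292 + y)/(21*y))
L(P) = -¼
1/(v(L(5), 493) + w(175)) = 1/(-497 + (1/21)*(292 + 175)/175) = 1/(-497 + (1/21)*(1/175)*467) = 1/(-497 + 467/3675) = 1/(-1826008/3675) = -3675/1826008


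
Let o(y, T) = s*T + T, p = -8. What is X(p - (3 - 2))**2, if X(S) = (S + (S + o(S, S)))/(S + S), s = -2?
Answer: 1/4 ≈ 0.25000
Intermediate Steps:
o(y, T) = -T (o(y, T) = -2*T + T = -T)
X(S) = 1/2 (X(S) = (S + (S - S))/(S + S) = (S + 0)/((2*S)) = S*(1/(2*S)) = 1/2)
X(p - (3 - 2))**2 = (1/2)**2 = 1/4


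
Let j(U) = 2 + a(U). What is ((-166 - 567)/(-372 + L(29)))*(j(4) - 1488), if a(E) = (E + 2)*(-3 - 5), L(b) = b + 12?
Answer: -1124422/331 ≈ -3397.0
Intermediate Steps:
L(b) = 12 + b
a(E) = -16 - 8*E (a(E) = (2 + E)*(-8) = -16 - 8*E)
j(U) = -14 - 8*U (j(U) = 2 + (-16 - 8*U) = -14 - 8*U)
((-166 - 567)/(-372 + L(29)))*(j(4) - 1488) = ((-166 - 567)/(-372 + (12 + 29)))*((-14 - 8*4) - 1488) = (-733/(-372 + 41))*((-14 - 32) - 1488) = (-733/(-331))*(-46 - 1488) = -733*(-1/331)*(-1534) = (733/331)*(-1534) = -1124422/331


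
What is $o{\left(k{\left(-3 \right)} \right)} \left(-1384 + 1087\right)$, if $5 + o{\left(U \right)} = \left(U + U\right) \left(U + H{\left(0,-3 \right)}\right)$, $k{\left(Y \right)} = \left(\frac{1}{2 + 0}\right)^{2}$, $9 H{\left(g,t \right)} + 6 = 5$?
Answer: $\frac{11715}{8} \approx 1464.4$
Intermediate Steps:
$H{\left(g,t \right)} = - \frac{1}{9}$ ($H{\left(g,t \right)} = - \frac{2}{3} + \frac{1}{9} \cdot 5 = - \frac{2}{3} + \frac{5}{9} = - \frac{1}{9}$)
$k{\left(Y \right)} = \frac{1}{4}$ ($k{\left(Y \right)} = \left(\frac{1}{2}\right)^{2} = \frac{1}{4}$)
$o{\left(U \right)} = -5 + 2 U \left(- \frac{1}{9} + U\right)$ ($o{\left(U \right)} = -5 + \left(U + U\right) \left(U - \frac{1}{9}\right) = -5 + 2 U \left(- \frac{1}{9} + U\right)$)
$o{\left(k{\left(-3 \right)} \right)} \left(-1384 + 1087\right) = \left(-5 + \frac{2}{16} - \frac{1}{18}\right) \left(-1384 + 1087\right) = \left(-5 + 2 \cdot \frac{1}{16} - \frac{1}{18}\right) \left(-297\right) = \left(-5 + \frac{1}{8} - \frac{1}{18}\right) \left(-297\right) = \left(- \frac{355}{72}\right) \left(-297\right) = \frac{11715}{8}$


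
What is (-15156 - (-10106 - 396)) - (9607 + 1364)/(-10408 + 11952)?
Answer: -7196747/1544 ≈ -4661.1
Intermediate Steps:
(-15156 - (-10106 - 396)) - (9607 + 1364)/(-10408 + 11952) = (-15156 - 1*(-10502)) - 10971/1544 = (-15156 + 10502) - 10971/1544 = -4654 - 1*10971/1544 = -4654 - 10971/1544 = -7196747/1544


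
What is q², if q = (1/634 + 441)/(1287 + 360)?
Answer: 78173364025/1090349463204 ≈ 0.071696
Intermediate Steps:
q = 279595/1044198 (q = (1/634 + 441)/1647 = (279595/634)*(1/1647) = 279595/1044198 ≈ 0.26776)
q² = (279595/1044198)² = 78173364025/1090349463204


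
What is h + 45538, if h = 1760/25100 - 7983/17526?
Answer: 333868584521/7331710 ≈ 45538.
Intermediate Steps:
h = -2825459/7331710 (h = 1760*(1/25100) - 7983*1/17526 = 88/1255 - 2661/5842 = -2825459/7331710 ≈ -0.38538)
h + 45538 = -2825459/7331710 + 45538 = 333868584521/7331710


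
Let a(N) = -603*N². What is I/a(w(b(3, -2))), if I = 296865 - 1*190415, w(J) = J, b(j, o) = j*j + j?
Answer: -53225/43416 ≈ -1.2259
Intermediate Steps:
b(j, o) = j + j² (b(j, o) = j² + j = j + j²)
I = 106450 (I = 296865 - 190415 = 106450)
I/a(w(b(3, -2))) = 106450/((-603*9*(1 + 3)²)) = 106450/((-603*(3*4)²)) = 106450/((-603*12²)) = 106450/((-603*144)) = 106450/(-86832) = 106450*(-1/86832) = -53225/43416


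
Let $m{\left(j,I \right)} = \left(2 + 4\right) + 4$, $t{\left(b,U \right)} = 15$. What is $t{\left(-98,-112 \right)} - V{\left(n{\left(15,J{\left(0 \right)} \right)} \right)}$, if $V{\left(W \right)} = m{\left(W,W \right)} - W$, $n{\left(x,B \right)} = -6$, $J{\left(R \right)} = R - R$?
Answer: $-1$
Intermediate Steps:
$J{\left(R \right)} = 0$
$m{\left(j,I \right)} = 10$ ($m{\left(j,I \right)} = 6 + 4 = 10$)
$V{\left(W \right)} = 10 - W$
$t{\left(-98,-112 \right)} - V{\left(n{\left(15,J{\left(0 \right)} \right)} \right)} = 15 - \left(10 - -6\right) = 15 - \left(10 + 6\right) = 15 - 16 = -1$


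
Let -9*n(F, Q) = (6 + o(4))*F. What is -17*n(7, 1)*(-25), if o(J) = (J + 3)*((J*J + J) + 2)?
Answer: -476000/9 ≈ -52889.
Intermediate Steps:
o(J) = (3 + J)*(2 + J + J²) (o(J) = (3 + J)*((J² + J) + 2) = (3 + J)*((J + J²) + 2) = (3 + J)*(2 + J + J²))
n(F, Q) = -160*F/9 (n(F, Q) = -(6 + (6 + 4³ + 4*4² + 5*4))*F/9 = -(6 + (6 + 64 + 4*16 + 20))*F/9 = -(6 + (6 + 64 + 64 + 20))*F/9 = -(6 + 154)*F/9 = -160*F/9)
-17*n(7, 1)*(-25) = -(-2720)*7/9*(-25) = -17*(-1120/9)*(-25) = (19040/9)*(-25) = -476000/9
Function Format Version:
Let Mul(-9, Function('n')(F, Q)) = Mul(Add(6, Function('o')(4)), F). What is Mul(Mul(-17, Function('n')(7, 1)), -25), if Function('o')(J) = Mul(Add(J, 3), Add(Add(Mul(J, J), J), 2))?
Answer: Rational(-476000, 9) ≈ -52889.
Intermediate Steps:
Function('o')(J) = Mul(Add(3, J), Add(2, J, Pow(J, 2))) (Function('o')(J) = Mul(Add(3, J), Add(Add(Pow(J, 2), J), 2)) = Mul(Add(3, J), Add(Add(J, Pow(J, 2)), 2)) = Mul(Add(3, J), Add(2, J, Pow(J, 2))))
Function('n')(F, Q) = Mul(Rational(-160, 9), F) (Function('n')(F, Q) = Mul(Rational(-1, 9), Mul(Add(6, Add(6, Pow(4, 3), Mul(4, Pow(4, 2)), Mul(5, 4))), F)) = Mul(Rational(-1, 9), Mul(Add(6, Add(6, 64, Mul(4, 16), 20)), F)) = Mul(Rational(-1, 9), Mul(Add(6, Add(6, 64, 64, 20)), F)) = Mul(Rational(-1, 9), Mul(Add(6, 154), F)) = Mul(Rational(-1, 9), Mul(160, F)) = Mul(Rational(-160, 9), F))
Mul(Mul(-17, Function('n')(7, 1)), -25) = Mul(Mul(-17, Mul(Rational(-160, 9), 7)), -25) = Mul(Mul(-17, Rational(-1120, 9)), -25) = Mul(Rational(19040, 9), -25) = Rational(-476000, 9)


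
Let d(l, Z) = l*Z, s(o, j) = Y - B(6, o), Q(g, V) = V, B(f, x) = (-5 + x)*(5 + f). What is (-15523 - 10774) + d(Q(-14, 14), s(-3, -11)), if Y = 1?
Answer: -25051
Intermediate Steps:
s(o, j) = 56 - 11*o (s(o, j) = 1 - (-25 - 5*6 + 5*o + 6*o) = 1 - (-25 - 30 + 5*o + 6*o) = 1 - (-55 + 11*o) = 1 + (55 - 11*o) = 56 - 11*o)
d(l, Z) = Z*l
(-15523 - 10774) + d(Q(-14, 14), s(-3, -11)) = (-15523 - 10774) + (56 - 11*(-3))*14 = -26297 + (56 + 33)*14 = -26297 + 89*14 = -26297 + 1246 = -25051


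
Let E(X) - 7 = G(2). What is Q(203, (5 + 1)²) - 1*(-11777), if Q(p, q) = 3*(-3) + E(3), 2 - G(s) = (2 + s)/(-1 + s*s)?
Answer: 35327/3 ≈ 11776.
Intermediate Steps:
G(s) = 2 - (2 + s)/(-1 + s²) (G(s) = 2 - (2 + s)/(-1 + s*s) = 2 - (2 + s)/(-1 + s²))
E(X) = 23/3 (E(X) = 7 + (-4 - 1*2 + 2*2²)/(-1 + 2²) = 7 + (-4 - 2 + 2*4)/(-1 + 4) = 7 + (-4 - 2 + 8)/3 = 7 + (⅓)*2 = 7 + ⅔ = 23/3)
Q(p, q) = -4/3 (Q(p, q) = 3*(-3) + 23/3 = -9 + 23/3 = -4/3)
Q(203, (5 + 1)²) - 1*(-11777) = -4/3 - 1*(-11777) = -4/3 + 11777 = 35327/3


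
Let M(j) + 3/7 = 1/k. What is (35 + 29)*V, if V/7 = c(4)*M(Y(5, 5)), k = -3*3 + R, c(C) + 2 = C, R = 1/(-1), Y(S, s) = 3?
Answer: -2368/5 ≈ -473.60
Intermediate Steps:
R = -1
c(C) = -2 + C
k = -10 (k = -3*3 - 1 = -9 - 1 = -10)
M(j) = -37/70 (M(j) = -3/7 + 1/(-10) = -3/7 - ⅒ = -37/70)
V = -37/5 (V = 7*((-2 + 4)*(-37/70)) = 7*(2*(-37/70)) = 7*(-37/35) = -37/5 ≈ -7.4000)
(35 + 29)*V = (35 + 29)*(-37/5) = 64*(-37/5) = -2368/5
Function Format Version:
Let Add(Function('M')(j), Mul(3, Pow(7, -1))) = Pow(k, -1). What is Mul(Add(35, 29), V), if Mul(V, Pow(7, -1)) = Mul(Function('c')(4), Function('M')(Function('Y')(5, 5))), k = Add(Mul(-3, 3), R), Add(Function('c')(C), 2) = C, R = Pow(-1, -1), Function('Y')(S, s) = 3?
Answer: Rational(-2368, 5) ≈ -473.60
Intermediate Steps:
R = -1
Function('c')(C) = Add(-2, C)
k = -10 (k = Add(Mul(-3, 3), -1) = Add(-9, -1) = -10)
Function('M')(j) = Rational(-37, 70) (Function('M')(j) = Add(Rational(-3, 7), Pow(-10, -1)) = Add(Rational(-3, 7), Rational(-1, 10)) = Rational(-37, 70))
V = Rational(-37, 5) (V = Mul(7, Mul(Add(-2, 4), Rational(-37, 70))) = Mul(7, Mul(2, Rational(-37, 70))) = Mul(7, Rational(-37, 35)) = Rational(-37, 5) ≈ -7.4000)
Mul(Add(35, 29), V) = Mul(Add(35, 29), Rational(-37, 5)) = Mul(64, Rational(-37, 5)) = Rational(-2368, 5)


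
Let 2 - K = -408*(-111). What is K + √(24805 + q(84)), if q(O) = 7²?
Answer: -45286 + 17*√86 ≈ -45128.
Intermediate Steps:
q(O) = 49
K = -45286 (K = 2 - (-408)*(-111) = 2 - 1*45288 = 2 - 45288 = -45286)
K + √(24805 + q(84)) = -45286 + √(24805 + 49) = -45286 + √24854 = -45286 + 17*√86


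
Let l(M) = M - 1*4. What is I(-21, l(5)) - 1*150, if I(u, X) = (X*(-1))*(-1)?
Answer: -149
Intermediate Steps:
l(M) = -4 + M (l(M) = M - 4 = -4 + M)
I(u, X) = X (I(u, X) = -X*(-1) = X)
I(-21, l(5)) - 1*150 = (-4 + 5) - 1*150 = 1 - 150 = -149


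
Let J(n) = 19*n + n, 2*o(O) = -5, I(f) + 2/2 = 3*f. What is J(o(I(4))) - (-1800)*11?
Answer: 19750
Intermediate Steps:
I(f) = -1 + 3*f
o(O) = -5/2 (o(O) = (½)*(-5) = -5/2)
J(n) = 20*n
J(o(I(4))) - (-1800)*11 = 20*(-5/2) - (-1800)*11 = -50 - 1*(-19800) = -50 + 19800 = 19750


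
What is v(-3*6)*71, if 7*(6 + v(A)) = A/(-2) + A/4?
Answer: -5325/14 ≈ -380.36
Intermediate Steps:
v(A) = -6 - A/28 (v(A) = -6 + (A/(-2) + A/4)/7 = -6 + (A*(-1/2) + A*(1/4))/7 = -6 + (-A/2 + A/4)/7 = -6 + (-A/4)/7 = -6 - A/28)
v(-3*6)*71 = (-6 - (-3)*6/28)*71 = (-6 - 1/28*(-18))*71 = (-6 + 9/14)*71 = -75/14*71 = -5325/14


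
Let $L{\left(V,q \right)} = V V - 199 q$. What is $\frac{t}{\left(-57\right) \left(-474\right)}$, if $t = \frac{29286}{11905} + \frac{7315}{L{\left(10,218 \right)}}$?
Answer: $\frac{62130083}{732717082620} \approx 8.4794 \cdot 10^{-5}$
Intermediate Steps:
$L{\left(V,q \right)} = V^{2} - 199 q$
$t = \frac{62130083}{27119590}$ ($t = \frac{29286}{11905} + \frac{7315}{10^{2} - 43382} = 29286 \cdot \frac{1}{11905} + \frac{7315}{100 - 43382} = \frac{29286}{11905} + \frac{7315}{-43282} = \frac{29286}{11905} + 7315 \left(- \frac{1}{43282}\right) = \frac{29286}{11905} - \frac{385}{2278} = \frac{62130083}{27119590} \approx 2.291$)
$\frac{t}{\left(-57\right) \left(-474\right)} = \frac{62130083}{27119590 \left(\left(-57\right) \left(-474\right)\right)} = \frac{62130083}{27119590 \cdot 27018} = \frac{62130083}{27119590} \cdot \frac{1}{27018} = \frac{62130083}{732717082620}$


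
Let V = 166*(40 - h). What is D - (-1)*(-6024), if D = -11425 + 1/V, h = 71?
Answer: -89792555/5146 ≈ -17449.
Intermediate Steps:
V = -5146 (V = 166*(40 - 1*71) = 166*(40 - 71) = 166*(-31) = -5146)
D = -58793051/5146 (D = -11425 + 1/(-5146) = -11425 - 1/5146 = -58793051/5146 ≈ -11425.)
D - (-1)*(-6024) = -58793051/5146 - (-1)*(-6024) = -58793051/5146 - 1*6024 = -58793051/5146 - 6024 = -89792555/5146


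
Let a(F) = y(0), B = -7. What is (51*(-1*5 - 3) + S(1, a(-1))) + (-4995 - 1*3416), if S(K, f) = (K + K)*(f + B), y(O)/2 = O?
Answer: -8833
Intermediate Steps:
y(O) = 2*O
a(F) = 0 (a(F) = 2*0 = 0)
S(K, f) = 2*K*(-7 + f) (S(K, f) = (K + K)*(f - 7) = (2*K)*(-7 + f) = 2*K*(-7 + f))
(51*(-1*5 - 3) + S(1, a(-1))) + (-4995 - 1*3416) = (51*(-1*5 - 3) + 2*1*(-7 + 0)) + (-4995 - 1*3416) = (51*(-5 - 3) + 2*1*(-7)) + (-4995 - 3416) = (51*(-8) - 14) - 8411 = (-408 - 14) - 8411 = -422 - 8411 = -8833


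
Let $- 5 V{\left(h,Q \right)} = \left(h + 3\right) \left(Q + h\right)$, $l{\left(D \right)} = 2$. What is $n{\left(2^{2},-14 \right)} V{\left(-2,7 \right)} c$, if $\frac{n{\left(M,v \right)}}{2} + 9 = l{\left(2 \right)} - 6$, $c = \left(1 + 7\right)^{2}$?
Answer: $1664$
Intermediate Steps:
$c = 64$ ($c = 8^{2} = 64$)
$V{\left(h,Q \right)} = - \frac{\left(3 + h\right) \left(Q + h\right)}{5}$ ($V{\left(h,Q \right)} = - \frac{\left(h + 3\right) \left(Q + h\right)}{5} = - \frac{\left(3 + h\right) \left(Q + h\right)}{5}$)
$n{\left(M,v \right)} = -26$ ($n{\left(M,v \right)} = -18 + 2 \left(2 - 6\right) = -18 + 2 \left(-4\right) = -18 - 8 = -26$)
$n{\left(2^{2},-14 \right)} V{\left(-2,7 \right)} c = - 26 \left(\left(- \frac{3}{5}\right) 7 - - \frac{6}{5} - \frac{\left(-2\right)^{2}}{5} - \frac{7}{5} \left(-2\right)\right) 64 = - 26 \left(- \frac{21}{5} + \frac{6}{5} - \frac{4}{5} + \frac{14}{5}\right) 64 = \left(-26\right) \left(-1\right) 64 = 26 \cdot 64 = 1664$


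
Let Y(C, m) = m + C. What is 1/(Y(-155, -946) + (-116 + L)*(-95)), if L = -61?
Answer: 1/15714 ≈ 6.3638e-5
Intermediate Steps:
Y(C, m) = C + m
1/(Y(-155, -946) + (-116 + L)*(-95)) = 1/((-155 - 946) + (-116 - 61)*(-95)) = 1/(-1101 - 177*(-95)) = 1/(-1101 + 16815) = 1/15714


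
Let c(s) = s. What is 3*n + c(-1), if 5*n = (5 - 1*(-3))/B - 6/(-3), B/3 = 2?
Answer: 1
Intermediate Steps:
B = 6 (B = 3*2 = 6)
n = ⅔ (n = ((5 - 1*(-3))/6 - 6/(-3))/5 = ((5 + 3)*(⅙) - 6*(-⅓))/5 = (8*(⅙) + 2)/5 = (4/3 + 2)/5 = (⅕)*(10/3) = ⅔ ≈ 0.66667)
3*n + c(-1) = 3*(⅔) - 1 = 2 - 1 = 1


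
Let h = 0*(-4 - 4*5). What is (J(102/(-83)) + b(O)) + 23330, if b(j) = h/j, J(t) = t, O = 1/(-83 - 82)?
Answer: 1936288/83 ≈ 23329.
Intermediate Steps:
O = -1/165 (O = 1/(-165) = -1/165 ≈ -0.0060606)
h = 0 (h = 0*(-4 - 20) = 0*(-24) = 0)
b(j) = 0 (b(j) = 0/j = 0)
(J(102/(-83)) + b(O)) + 23330 = (102/(-83) + 0) + 23330 = (102*(-1/83) + 0) + 23330 = (-102/83 + 0) + 23330 = -102/83 + 23330 = 1936288/83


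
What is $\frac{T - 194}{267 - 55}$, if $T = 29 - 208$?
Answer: $- \frac{373}{212} \approx -1.7594$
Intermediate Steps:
$T = -179$ ($T = 29 - 208 = -179$)
$\frac{T - 194}{267 - 55} = \frac{-179 - 194}{267 - 55} = - \frac{373}{212}$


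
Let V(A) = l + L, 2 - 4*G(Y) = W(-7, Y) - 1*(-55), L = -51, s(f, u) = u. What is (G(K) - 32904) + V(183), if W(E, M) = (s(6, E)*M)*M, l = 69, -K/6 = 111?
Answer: 2973295/4 ≈ 7.4332e+5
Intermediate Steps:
K = -666 (K = -6*111 = -666)
W(E, M) = E*M**2 (W(E, M) = (E*M)*M = E*M**2)
G(Y) = -53/4 + 7*Y**2/4 (G(Y) = 1/2 - (-7*Y**2 - 1*(-55))/4 = 1/2 - (-7*Y**2 + 55)/4 = 1/2 - (55 - 7*Y**2)/4 = 1/2 + (-55/4 + 7*Y**2/4) = -53/4 + 7*Y**2/4)
V(A) = 18 (V(A) = 69 - 51 = 18)
(G(K) - 32904) + V(183) = ((-53/4 + (7/4)*(-666)**2) - 32904) + 18 = ((-53/4 + (7/4)*443556) - 32904) + 18 = ((-53/4 + 776223) - 32904) + 18 = (3104839/4 - 32904) + 18 = 2973223/4 + 18 = 2973295/4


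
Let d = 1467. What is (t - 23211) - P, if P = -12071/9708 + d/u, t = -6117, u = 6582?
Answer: -312322829447/10649676 ≈ -29327.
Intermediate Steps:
P = -10868281/10649676 (P = -12071/9708 + 1467/6582 = -12071*1/9708 + 1467*(1/6582) = -12071/9708 + 489/2194 = -10868281/10649676 ≈ -1.0205)
(t - 23211) - P = (-6117 - 23211) - 1*(-10868281/10649676) = -29328 + 10868281/10649676 = -312322829447/10649676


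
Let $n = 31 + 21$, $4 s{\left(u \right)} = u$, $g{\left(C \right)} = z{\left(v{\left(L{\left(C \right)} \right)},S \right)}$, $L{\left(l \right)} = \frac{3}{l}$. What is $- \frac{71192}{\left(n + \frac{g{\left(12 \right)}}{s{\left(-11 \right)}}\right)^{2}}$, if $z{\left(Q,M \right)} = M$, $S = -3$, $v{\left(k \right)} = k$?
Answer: $- \frac{1076779}{42632} \approx -25.258$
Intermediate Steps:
$g{\left(C \right)} = -3$
$s{\left(u \right)} = \frac{u}{4}$
$n = 52$
$- \frac{71192}{\left(n + \frac{g{\left(12 \right)}}{s{\left(-11 \right)}}\right)^{2}} = - \frac{71192}{\left(52 - \frac{3}{\frac{1}{4} \left(-11\right)}\right)^{2}} = - \frac{71192}{\left(52 - \frac{3}{- \frac{11}{4}}\right)^{2}} = - \frac{71192}{\left(52 - - \frac{12}{11}\right)^{2}} = - \frac{71192}{\left(52 + \frac{12}{11}\right)^{2}} = - \frac{71192}{\left(\frac{584}{11}\right)^{2}} = - \frac{71192}{\frac{341056}{121}} = \left(-71192\right) \frac{121}{341056} = - \frac{1076779}{42632}$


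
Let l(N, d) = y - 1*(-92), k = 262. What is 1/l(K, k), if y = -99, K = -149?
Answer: -⅐ ≈ -0.14286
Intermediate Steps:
l(N, d) = -7 (l(N, d) = -99 - 1*(-92) = -99 + 92 = -7)
1/l(K, k) = 1/(-7) = -⅐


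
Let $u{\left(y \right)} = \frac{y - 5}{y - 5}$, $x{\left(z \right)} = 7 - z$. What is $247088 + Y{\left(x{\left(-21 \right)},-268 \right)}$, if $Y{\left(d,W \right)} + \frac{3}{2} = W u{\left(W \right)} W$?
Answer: $\frac{637821}{2} \approx 3.1891 \cdot 10^{5}$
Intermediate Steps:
$u{\left(y \right)} = 1$ ($u{\left(y \right)} = \frac{-5 + y}{-5 + y} = 1$)
$Y{\left(d,W \right)} = - \frac{3}{2} + W^{2}$ ($Y{\left(d,W \right)} = - \frac{3}{2} + W 1 W = - \frac{3}{2} + W W = - \frac{3}{2} + W^{2}$)
$247088 + Y{\left(x{\left(-21 \right)},-268 \right)} = 247088 - \left(\frac{3}{2} - \left(-268\right)^{2}\right) = 247088 + \left(- \frac{3}{2} + 71824\right) = 247088 + \frac{143645}{2} = \frac{637821}{2}$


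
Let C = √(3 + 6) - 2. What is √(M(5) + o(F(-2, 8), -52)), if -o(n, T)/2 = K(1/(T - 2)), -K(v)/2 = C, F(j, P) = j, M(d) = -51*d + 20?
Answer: I*√231 ≈ 15.199*I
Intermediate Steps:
M(d) = 20 - 51*d
C = 1 (C = √9 - 2 = 3 - 2 = 1)
K(v) = -2 (K(v) = -2*1 = -2)
o(n, T) = 4 (o(n, T) = -2*(-2) = 4)
√(M(5) + o(F(-2, 8), -52)) = √((20 - 51*5) + 4) = √((20 - 255) + 4) = √(-235 + 4) = √(-231) = I*√231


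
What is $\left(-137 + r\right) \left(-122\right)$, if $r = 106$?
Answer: $3782$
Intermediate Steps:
$\left(-137 + r\right) \left(-122\right) = \left(-137 + 106\right) \left(-122\right) = \left(-31\right) \left(-122\right) = 3782$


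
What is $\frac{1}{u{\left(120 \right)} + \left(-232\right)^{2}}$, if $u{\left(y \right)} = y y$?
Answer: $\frac{1}{68224} \approx 1.4658 \cdot 10^{-5}$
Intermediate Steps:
$u{\left(y \right)} = y^{2}$
$\frac{1}{u{\left(120 \right)} + \left(-232\right)^{2}} = \frac{1}{120^{2} + \left(-232\right)^{2}} = \frac{1}{14400 + 53824} = \frac{1}{68224}$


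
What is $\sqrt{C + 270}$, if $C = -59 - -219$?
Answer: $\sqrt{430} \approx 20.736$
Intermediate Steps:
$C = 160$ ($C = -59 + 219 = 160$)
$\sqrt{C + 270} = \sqrt{160 + 270} = \sqrt{430}$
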